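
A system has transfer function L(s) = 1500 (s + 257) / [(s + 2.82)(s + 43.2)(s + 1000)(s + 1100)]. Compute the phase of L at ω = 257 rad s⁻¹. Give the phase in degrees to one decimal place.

∠(j257 + 257) = arctan(257/257) = 45.00°
∠(j257 + 2.82) = arctan(257/2.82) = 89.37°
∠(j257 + 43.2) = arctan(257/43.2) = 80.46°
∠(j257 + 1000) = arctan(257/1000) = 14.41°
∠(j257 + 1100) = arctan(257/1100) = 13.15°
∠L(j257) = 45.00° − (89.37° + 80.46° + 14.41° + 13.15°) = -152.39°

-152.4°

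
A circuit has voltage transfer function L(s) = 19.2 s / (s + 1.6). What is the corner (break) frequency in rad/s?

The single real pole at s = −1.6 gives a corner at ω = 1.6 rad/s.

1.6 rad/s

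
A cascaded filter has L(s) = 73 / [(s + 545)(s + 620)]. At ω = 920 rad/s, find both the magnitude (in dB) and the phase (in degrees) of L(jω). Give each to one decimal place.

|j920 + 545| = √(920² + 545²) = 1069
|j920 + 620| = √(920² + 620²) = 1109
|L(j920)| = 73 / (1069 × 1109) = 6.1535e-05
20 log₁₀(6.1535e-05) = -84.22 dB
∠(j920 + 545) = arctan(920/545) = 59.36°
∠(j920 + 620) = arctan(920/620) = 56.02°
∠L(j920) = − (59.36° + 56.02°) = -115.38°

|L| = -84.2 dB, ∠L = -115.4 deg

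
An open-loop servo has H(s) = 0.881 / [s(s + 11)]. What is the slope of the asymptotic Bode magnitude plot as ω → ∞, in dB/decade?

With 0 zeros and 2 poles, the high-frequency asymptotic slope is 20 × (0 − 2) = -40 dB/decade.

-40 dB/decade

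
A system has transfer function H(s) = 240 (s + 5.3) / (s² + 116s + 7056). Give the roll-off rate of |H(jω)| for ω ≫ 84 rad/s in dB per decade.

-20 dB/decade

With 1 zero and 2 poles, the high-frequency asymptotic slope is 20 × (1 − 2) = -20 dB/decade.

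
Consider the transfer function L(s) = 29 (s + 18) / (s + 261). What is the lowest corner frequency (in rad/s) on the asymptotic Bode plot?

Break frequencies occur at each pole and zero magnitude: 18 rad/s, 261 rad/s.
The lowest is 18 rad/s.

18 rad/s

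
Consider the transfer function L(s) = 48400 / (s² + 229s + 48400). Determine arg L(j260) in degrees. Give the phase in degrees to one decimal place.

∠[(j260)² + 229(j260) + 48400] = ∠[-19200 + j59540] = 107.87°
∠L(j260) = −107.87° = -107.87°

-107.9°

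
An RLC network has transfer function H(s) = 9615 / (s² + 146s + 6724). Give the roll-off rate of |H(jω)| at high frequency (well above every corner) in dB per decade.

With 0 zeros and 2 poles, the high-frequency asymptotic slope is 20 × (0 − 2) = -40 dB/decade.

-40 dB/decade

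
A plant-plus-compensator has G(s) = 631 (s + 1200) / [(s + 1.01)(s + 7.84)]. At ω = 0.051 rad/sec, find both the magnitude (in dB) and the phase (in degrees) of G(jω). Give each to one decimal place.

|j0.051 + 1200| = √(0.051² + 1200²) = 1200
|j0.051 + 1.01| = √(0.051² + 1.01²) = 1.011
|j0.051 + 7.84| = √(0.051² + 7.84²) = 7.84
|G(j0.051)| = 631 × 1200 / (1.011 × 7.84) = 95502
20 log₁₀(95502) = 99.60 dB
∠(j0.051 + 1200) = arctan(0.051/1200) = 0.00°
∠(j0.051 + 1.01) = arctan(0.051/1.01) = 2.89°
∠(j0.051 + 7.84) = arctan(0.051/7.84) = 0.37°
∠G(j0.051) = 0.00° − (2.89° + 0.37°) = -3.26°

|G| = 99.6 dB, ∠G = -3.3°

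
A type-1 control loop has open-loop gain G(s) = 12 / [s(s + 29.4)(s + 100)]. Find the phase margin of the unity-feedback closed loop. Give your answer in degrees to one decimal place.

90.0°

Gain crossover: |G(jω)| = 1 at ω ≈ 0.00408 rad/s.
∠G(j0.00408) = −90° − arctan(0.00408/29.4) − arctan(0.00408/100) ≈ -90.01°
PM = 180° + (-90.01°) = 89.99°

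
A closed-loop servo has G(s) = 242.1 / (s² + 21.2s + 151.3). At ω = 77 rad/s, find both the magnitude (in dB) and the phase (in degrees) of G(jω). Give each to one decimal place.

|G| = -27.9 dB, ∠G = -164.2°

|(j77)² + 21.2(j77) + 151.3| = |-5777.7 + j1632.4| = 6004
|G(j77)| = 242.1 / 6004 = 0.040324
20 log₁₀(0.040324) = -27.89 dB
∠[(j77)² + 21.2(j77) + 151.3] = ∠[-5777.7 + j1632.4] = 164.22°
∠G(j77) = −164.22° = -164.22°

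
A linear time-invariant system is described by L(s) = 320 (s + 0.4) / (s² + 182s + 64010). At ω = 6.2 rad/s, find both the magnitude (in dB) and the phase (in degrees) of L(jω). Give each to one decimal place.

|j6.2 + 0.4| = √(6.2² + 0.4²) = 6.213
|(j6.2)² + 182(j6.2) + 64010| = |63972 + j1128.4| = 6.398e+04
|L(j6.2)| = 320 × 6.213 / 6.398e+04 = 0.031073
20 log₁₀(0.031073) = -30.15 dB
∠(j6.2 + 0.4) = arctan(6.2/0.4) = 86.31°
∠[(j6.2)² + 182(j6.2) + 64010] = ∠[63972 + j1128.4] = 1.01°
∠L(j6.2) = 86.31° − 1.01° = 85.30°

|L| = -30.2 dB, ∠L = 85.3°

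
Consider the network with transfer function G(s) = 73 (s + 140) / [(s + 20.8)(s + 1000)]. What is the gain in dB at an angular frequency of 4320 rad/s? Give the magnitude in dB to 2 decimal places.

-35.67 dB

|j4320 + 140| = √(4320² + 140²) = 4322
|j4320 + 20.8| = √(4320² + 20.8²) = 4320
|j4320 + 1000| = √(4320² + 1000²) = 4434
|G(j4320)| = 73 × 4322 / (4320 × 4434) = 0.016471
20 log₁₀(0.016471) = -35.665 dB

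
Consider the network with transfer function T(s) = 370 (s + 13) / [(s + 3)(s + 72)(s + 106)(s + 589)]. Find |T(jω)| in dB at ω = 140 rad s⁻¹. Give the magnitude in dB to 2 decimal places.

-93.07 dB

|j140 + 13| = √(140² + 13²) = 140.6
|j140 + 3| = √(140² + 3²) = 140
|j140 + 72| = √(140² + 72²) = 157.4
|j140 + 106| = √(140² + 106²) = 175.6
|j140 + 589| = √(140² + 589²) = 605.4
|T(j140)| = 370 × 140.6 / (140 × 157.4 × 175.6 × 605.4) = 2.2197e-05
20 log₁₀(2.2197e-05) = -93.074 dB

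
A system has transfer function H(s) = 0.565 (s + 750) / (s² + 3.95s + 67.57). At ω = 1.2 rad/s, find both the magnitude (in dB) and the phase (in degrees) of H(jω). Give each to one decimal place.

|j1.2 + 750| = √(1.2² + 750²) = 750
|(j1.2)² + 3.95(j1.2) + 67.57| = |66.13 + j4.74| = 66.3
|H(j1.2)| = 0.565 × 750 / 66.3 = 6.3914
20 log₁₀(6.3914) = 16.11 dB
∠(j1.2 + 750) = arctan(1.2/750) = 0.09°
∠[(j1.2)² + 3.95(j1.2) + 67.57] = ∠[66.13 + j4.74] = 4.10°
∠H(j1.2) = 0.09° − 4.10° = -4.01°

|H| = 16.1 dB, ∠H = -4.0 deg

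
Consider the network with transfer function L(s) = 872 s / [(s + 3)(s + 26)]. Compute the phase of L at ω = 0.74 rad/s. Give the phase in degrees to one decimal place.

74.5°

∠(j0.74) = 90.00°
∠(j0.74 + 3) = arctan(0.74/3) = 13.86°
∠(j0.74 + 26) = arctan(0.74/26) = 1.63°
∠L(j0.74) = 90.00° − (13.86° + 1.63°) = 74.51°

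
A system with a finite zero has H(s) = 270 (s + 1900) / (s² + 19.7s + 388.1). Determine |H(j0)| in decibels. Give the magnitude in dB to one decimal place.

H(0) = 270 × 1900 / 388.1 = 1321.8
20 log₁₀(1321.8) = 62.42 dB

62.4 dB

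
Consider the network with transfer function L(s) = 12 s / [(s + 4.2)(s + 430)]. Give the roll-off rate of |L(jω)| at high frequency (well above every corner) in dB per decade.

-20 dB/decade

With 1 zero and 2 poles, the high-frequency asymptotic slope is 20 × (1 − 2) = -20 dB/decade.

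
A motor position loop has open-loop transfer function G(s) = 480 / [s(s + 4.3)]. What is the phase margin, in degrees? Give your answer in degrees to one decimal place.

Gain crossover: |G(jω)| = 1 at ω ≈ 21.7 rad/sec.
∠G(j21.7) = −90° − arctan(21.7/4.3) ≈ -168.79°
PM = 180° + (-168.79°) = 11.21°

11.2°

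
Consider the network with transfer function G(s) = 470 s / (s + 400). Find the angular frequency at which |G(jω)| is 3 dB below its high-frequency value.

400 rad/s

For a single-pole high-pass, the −3 dB point is at the pole: ω = 400 rad/s.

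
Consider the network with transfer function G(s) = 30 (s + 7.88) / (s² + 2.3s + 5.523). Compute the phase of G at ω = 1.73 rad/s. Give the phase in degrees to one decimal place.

∠(j1.73 + 7.88) = arctan(1.73/7.88) = 12.38°
∠[(j1.73)² + 2.3(j1.73) + 5.523] = ∠[2.5301 + j3.979] = 57.55°
∠G(j1.73) = 12.38° − 57.55° = -45.17°

-45.2°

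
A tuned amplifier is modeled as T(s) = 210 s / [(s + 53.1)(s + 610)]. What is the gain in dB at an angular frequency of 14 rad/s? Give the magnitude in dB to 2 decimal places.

-21.14 dB

|j14| = 14
|j14 + 53.1| = √(14² + 53.1²) = 54.91
|j14 + 610| = √(14² + 610²) = 610.2
|T(j14)| = 210 × 14 / (54.91 × 610.2) = 0.087744
20 log₁₀(0.087744) = -21.136 dB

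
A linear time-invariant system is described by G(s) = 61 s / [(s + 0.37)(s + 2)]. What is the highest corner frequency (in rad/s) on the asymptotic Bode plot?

Break frequencies occur at each pole and zero magnitude: 0.37 rad/s, 2 rad/s.
The highest is 2 rad/s.

2 rad/s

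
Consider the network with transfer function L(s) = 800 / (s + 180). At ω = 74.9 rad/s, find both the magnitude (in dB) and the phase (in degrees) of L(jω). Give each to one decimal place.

|j74.9 + 180| = √(74.9² + 180²) = 195
|L(j74.9)| = 800 / 195 = 4.1034
20 log₁₀(4.1034) = 12.26 dB
∠(j74.9 + 180) = arctan(74.9/180) = 22.59°
∠L(j74.9) = −22.59° = -22.59°

|L| = 12.3 dB, ∠L = -22.6°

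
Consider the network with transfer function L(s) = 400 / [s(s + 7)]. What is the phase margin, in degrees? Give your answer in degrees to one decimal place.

Gain crossover: |L(jω)| = 1 at ω ≈ 19.4 rad s⁻¹.
∠L(j19.4) = −90° − arctan(19.4/7) ≈ -160.16°
PM = 180° + (-160.16°) = 19.84°

19.8°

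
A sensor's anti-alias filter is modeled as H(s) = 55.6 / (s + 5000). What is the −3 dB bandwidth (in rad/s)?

5000 rad/s

For a single-pole low-pass, the −3 dB point is at the pole: ω = 5000 rad/s.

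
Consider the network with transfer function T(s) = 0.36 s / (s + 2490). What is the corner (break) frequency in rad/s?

The single real pole at s = −2490 gives a corner at ω = 2490 rad/s.

2490 rad/s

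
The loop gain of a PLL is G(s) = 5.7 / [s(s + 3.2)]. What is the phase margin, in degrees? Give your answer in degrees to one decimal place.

63.5 deg

Gain crossover: |G(jω)| = 1 at ω ≈ 1.59 rad/s.
∠G(j1.59) = −90° − arctan(1.59/3.2) ≈ -116.48°
PM = 180° + (-116.48°) = 63.52°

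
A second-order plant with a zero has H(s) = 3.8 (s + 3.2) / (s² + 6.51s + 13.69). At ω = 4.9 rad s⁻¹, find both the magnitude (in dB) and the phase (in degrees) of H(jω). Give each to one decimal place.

|j4.9 + 3.2| = √(4.9² + 3.2²) = 5.852
|(j4.9)² + 6.51(j4.9) + 13.69| = |-10.32 + j31.899| = 33.53
|H(j4.9)| = 3.8 × 5.852 / 33.53 = 0.66332
20 log₁₀(0.66332) = -3.57 dB
∠(j4.9 + 3.2) = arctan(4.9/3.2) = 56.85°
∠[(j4.9)² + 6.51(j4.9) + 13.69] = ∠[-10.32 + j31.899] = 107.93°
∠H(j4.9) = 56.85° − 107.93° = -51.07°

|H| = -3.6 dB, ∠H = -51.1 deg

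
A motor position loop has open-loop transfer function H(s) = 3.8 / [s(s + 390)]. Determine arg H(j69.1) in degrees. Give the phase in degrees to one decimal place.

-100.0°

∠(j69.1 + 390) = arctan(69.1/390) = 10.05°
∠(j69.1) = 90.00°
∠H(j69.1) = − (10.05° + 90.00°) = -100.05°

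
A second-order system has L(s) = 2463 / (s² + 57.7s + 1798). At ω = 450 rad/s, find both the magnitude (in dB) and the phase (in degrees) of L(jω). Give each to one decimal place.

|L| = -38.3 dB, ∠L = -172.6°

|(j450)² + 57.7(j450) + 1798| = |-2.007e+05 + j25965| = 2.024e+05
|L(j450)| = 2463 / 2.024e+05 = 0.012171
20 log₁₀(0.012171) = -38.29 dB
∠[(j450)² + 57.7(j450) + 1798] = ∠[-2.007e+05 + j25965] = 172.63°
∠L(j450) = −172.63° = -172.63°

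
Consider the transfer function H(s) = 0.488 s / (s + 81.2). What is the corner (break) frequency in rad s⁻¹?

81.2 rad s⁻¹

The single real pole at s = −81.2 gives a corner at ω = 81.2 rad s⁻¹.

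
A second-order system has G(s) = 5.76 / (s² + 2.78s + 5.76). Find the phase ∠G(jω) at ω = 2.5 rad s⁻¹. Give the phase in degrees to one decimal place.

-94.0°

∠[(j2.5)² + 2.78(j2.5) + 5.76] = ∠[-0.49 + j6.95] = 94.03°
∠G(j2.5) = −94.03° = -94.03°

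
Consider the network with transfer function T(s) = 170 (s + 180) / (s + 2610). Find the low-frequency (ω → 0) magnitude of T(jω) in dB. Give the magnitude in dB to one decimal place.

T(0) = 170 × 180 / 2610 = 11.724
20 log₁₀(11.724) = 21.38 dB

21.4 dB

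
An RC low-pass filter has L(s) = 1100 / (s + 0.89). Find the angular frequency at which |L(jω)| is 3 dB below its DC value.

For a single-pole low-pass, the −3 dB point is at the pole: ω = 0.89 rad/sec.

0.89 rad/sec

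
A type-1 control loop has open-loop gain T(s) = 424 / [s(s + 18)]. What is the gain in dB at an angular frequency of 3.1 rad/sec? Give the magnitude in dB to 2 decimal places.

17.49 dB

|j3.1 + 18| = √(3.1² + 18²) = 18.26
|j3.1| = 3.1
|T(j3.1)| = 424 / (18.26 × 3.1) = 7.4883
20 log₁₀(7.4883) = 17.488 dB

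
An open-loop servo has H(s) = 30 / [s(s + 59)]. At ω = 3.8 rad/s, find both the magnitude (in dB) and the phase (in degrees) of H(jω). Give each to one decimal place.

|H| = -17.5 dB, ∠H = -93.7°

|j3.8 + 59| = √(3.8² + 59²) = 59.12
|j3.8| = 3.8
|H(j3.8)| = 30 / (59.12 × 3.8) = 0.13353
20 log₁₀(0.13353) = -17.49 dB
∠(j3.8 + 59) = arctan(3.8/59) = 3.69°
∠(j3.8) = 90.00°
∠H(j3.8) = − (3.69° + 90.00°) = -93.69°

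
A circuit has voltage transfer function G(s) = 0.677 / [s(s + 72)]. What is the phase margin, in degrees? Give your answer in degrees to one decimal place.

90.0°

Gain crossover: |G(jω)| = 1 at ω ≈ 0.0094 rad s⁻¹.
∠G(j0.0094) = −90° − arctan(0.0094/72) ≈ -90.01°
PM = 180° + (-90.01°) = 89.99°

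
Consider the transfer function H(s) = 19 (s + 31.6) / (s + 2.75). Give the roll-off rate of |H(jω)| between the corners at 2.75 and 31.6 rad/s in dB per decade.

-20 dB/decade

In this band the factors already past their corner are: pole at 2.75; net slope = -20 dB/decade.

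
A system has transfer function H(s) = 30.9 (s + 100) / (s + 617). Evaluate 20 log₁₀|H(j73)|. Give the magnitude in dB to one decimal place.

|j73 + 100| = √(73² + 100²) = 123.8
|j73 + 617| = √(73² + 617²) = 621.3
|H(j73)| = 30.9 × 123.8 / 621.3 = 6.1576
20 log₁₀(6.1576) = 15.79 dB

15.8 dB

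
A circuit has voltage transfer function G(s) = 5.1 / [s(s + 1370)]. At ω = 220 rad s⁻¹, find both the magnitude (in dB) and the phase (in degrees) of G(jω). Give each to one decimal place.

|j220 + 1370| = √(220² + 1370²) = 1388
|j220| = 220
|G(j220)| = 5.1 / (1388 × 220) = 1.6707e-05
20 log₁₀(1.6707e-05) = -95.54 dB
∠(j220 + 1370) = arctan(220/1370) = 9.12°
∠(j220) = 90.00°
∠G(j220) = − (9.12° + 90.00°) = -99.12°

|G| = -95.5 dB, ∠G = -99.1°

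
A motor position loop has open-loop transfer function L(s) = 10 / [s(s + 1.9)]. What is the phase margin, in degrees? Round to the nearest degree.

33°

Gain crossover: |L(jω)| = 1 at ω ≈ 2.89 rad/sec.
∠L(j2.89) = −90° − arctan(2.89/1.9) ≈ -146.68°
PM = 180° + (-146.68°) = 33.32°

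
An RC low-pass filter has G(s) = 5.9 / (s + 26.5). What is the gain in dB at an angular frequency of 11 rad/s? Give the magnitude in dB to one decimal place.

-13.7 dB

|j11 + 26.5| = √(11² + 26.5²) = 28.69
|G(j11)| = 5.9 / 28.69 = 0.20563
20 log₁₀(0.20563) = -13.74 dB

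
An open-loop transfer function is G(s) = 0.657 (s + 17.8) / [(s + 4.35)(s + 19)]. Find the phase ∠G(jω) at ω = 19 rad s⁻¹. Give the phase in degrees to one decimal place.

∠(j19 + 17.8) = arctan(19/17.8) = 46.87°
∠(j19 + 4.35) = arctan(19/4.35) = 77.10°
∠(j19 + 19) = arctan(19/19) = 45.00°
∠G(j19) = 46.87° − (77.10° + 45.00°) = -75.24°

-75.2°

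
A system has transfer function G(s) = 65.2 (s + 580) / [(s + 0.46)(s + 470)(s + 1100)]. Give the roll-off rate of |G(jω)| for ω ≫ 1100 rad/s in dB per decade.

-40 dB/decade

With 1 zero and 3 poles, the high-frequency asymptotic slope is 20 × (1 − 3) = -40 dB/decade.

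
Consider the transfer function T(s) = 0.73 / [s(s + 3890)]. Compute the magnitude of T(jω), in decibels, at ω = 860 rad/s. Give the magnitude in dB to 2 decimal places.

-133.43 dB

|j860 + 3890| = √(860² + 3890²) = 3984
|j860| = 860
|T(j860)| = 0.73 / (3984 × 860) = 2.1307e-07
20 log₁₀(2.1307e-07) = -133.430 dB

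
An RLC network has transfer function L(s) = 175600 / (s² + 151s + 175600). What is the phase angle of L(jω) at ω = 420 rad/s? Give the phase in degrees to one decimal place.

∠[(j420)² + 151(j420) + 175600] = ∠[-800 + j63420] = 90.72°
∠L(j420) = −90.72° = -90.72°

-90.7°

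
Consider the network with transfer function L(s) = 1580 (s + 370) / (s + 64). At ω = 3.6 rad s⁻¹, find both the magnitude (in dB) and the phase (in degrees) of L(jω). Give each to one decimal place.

|j3.6 + 370| = √(3.6² + 370²) = 370
|j3.6 + 64| = √(3.6² + 64²) = 64.1
|L(j3.6)| = 1580 × 370 / 64.1 = 9120.4
20 log₁₀(9120.4) = 79.20 dB
∠(j3.6 + 370) = arctan(3.6/370) = 0.56°
∠(j3.6 + 64) = arctan(3.6/64) = 3.22°
∠L(j3.6) = 0.56° − 3.22° = -2.66°

|L| = 79.2 dB, ∠L = -2.7°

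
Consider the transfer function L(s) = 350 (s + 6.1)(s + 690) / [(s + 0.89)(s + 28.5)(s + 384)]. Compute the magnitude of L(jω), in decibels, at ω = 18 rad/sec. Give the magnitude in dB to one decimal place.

|j18 + 6.1| = √(18² + 6.1²) = 19.01
|j18 + 690| = √(18² + 690²) = 690.2
|j18 + 0.89| = √(18² + 0.89²) = 18.02
|j18 + 28.5| = √(18² + 28.5²) = 33.71
|j18 + 384| = √(18² + 384²) = 384.4
|L(j18)| = 350 × 19.01 × 690.2 / (18.02 × 33.71 × 384.4) = 19.661
20 log₁₀(19.661) = 25.87 dB

25.9 dB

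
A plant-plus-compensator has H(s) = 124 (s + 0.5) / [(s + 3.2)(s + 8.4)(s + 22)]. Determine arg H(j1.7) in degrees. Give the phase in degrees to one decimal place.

29.8°

∠(j1.7 + 0.5) = arctan(1.7/0.5) = 73.61°
∠(j1.7 + 3.2) = arctan(1.7/3.2) = 27.98°
∠(j1.7 + 8.4) = arctan(1.7/8.4) = 11.44°
∠(j1.7 + 22) = arctan(1.7/22) = 4.42°
∠H(j1.7) = 73.61° − (27.98° + 11.44° + 4.42°) = 29.77°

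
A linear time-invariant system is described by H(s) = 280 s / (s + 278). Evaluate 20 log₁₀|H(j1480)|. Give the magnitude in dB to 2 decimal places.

48.79 dB

|j1480| = 1480
|j1480 + 278| = √(1480² + 278²) = 1506
|H(j1480)| = 280 × 1480 / 1506 = 275.19
20 log₁₀(275.19) = 48.793 dB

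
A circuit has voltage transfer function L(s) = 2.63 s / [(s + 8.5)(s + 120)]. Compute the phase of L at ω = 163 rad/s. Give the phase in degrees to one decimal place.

∠(j163) = 90.00°
∠(j163 + 8.5) = arctan(163/8.5) = 87.01°
∠(j163 + 120) = arctan(163/120) = 53.64°
∠L(j163) = 90.00° − (87.01° + 53.64°) = -50.65°

-50.7°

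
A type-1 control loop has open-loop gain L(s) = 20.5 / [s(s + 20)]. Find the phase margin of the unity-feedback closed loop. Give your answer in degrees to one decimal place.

Gain crossover: |L(jω)| = 1 at ω ≈ 1.02 rad/sec.
∠L(j1.02) = −90° − arctan(1.02/20) ≈ -92.93°
PM = 180° + (-92.93°) = 87.07°

87.1°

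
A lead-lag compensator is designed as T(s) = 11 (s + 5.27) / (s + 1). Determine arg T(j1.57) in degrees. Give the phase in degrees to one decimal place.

∠(j1.57 + 5.27) = arctan(1.57/5.27) = 16.59°
∠(j1.57 + 1) = arctan(1.57/1) = 57.51°
∠T(j1.57) = 16.59° − 57.51° = -40.92°

-40.9 deg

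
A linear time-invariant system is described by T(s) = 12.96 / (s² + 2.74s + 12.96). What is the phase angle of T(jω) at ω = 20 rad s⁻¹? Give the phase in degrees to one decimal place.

∠[(j20)² + 2.74(j20) + 12.96] = ∠[-387.04 + j54.8] = 171.94°
∠T(j20) = −171.94° = -171.94°

-171.9°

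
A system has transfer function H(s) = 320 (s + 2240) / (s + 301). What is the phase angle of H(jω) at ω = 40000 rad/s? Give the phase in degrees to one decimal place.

∠(j40000 + 2240) = arctan(40000/2240) = 86.79°
∠(j40000 + 301) = arctan(40000/301) = 89.57°
∠H(j40000) = 86.79° − 89.57° = -2.77°

-2.8°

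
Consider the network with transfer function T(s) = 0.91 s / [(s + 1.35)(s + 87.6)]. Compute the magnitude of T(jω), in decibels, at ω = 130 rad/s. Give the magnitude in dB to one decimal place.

|j130| = 130
|j130 + 1.35| = √(130² + 1.35²) = 130
|j130 + 87.6| = √(130² + 87.6²) = 156.8
|T(j130)| = 0.91 × 130 / (130 × 156.8) = 0.0058047
20 log₁₀(0.0058047) = -44.72 dB

-44.7 dB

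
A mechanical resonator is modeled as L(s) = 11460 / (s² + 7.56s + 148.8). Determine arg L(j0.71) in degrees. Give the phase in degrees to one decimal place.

∠[(j0.71)² + 7.56(j0.71) + 148.8] = ∠[148.3 + j5.3676] = 2.07°
∠L(j0.71) = −2.07° = -2.07°

-2.1°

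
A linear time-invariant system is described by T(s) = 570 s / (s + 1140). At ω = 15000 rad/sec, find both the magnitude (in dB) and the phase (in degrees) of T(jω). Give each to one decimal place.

|j15000| = 1.5e+04
|j15000 + 1140| = √(15000² + 1140²) = 1.504e+04
|T(j15000)| = 570 × 1.5e+04 / 1.504e+04 = 568.36
20 log₁₀(568.36) = 55.09 dB
∠(j15000) = 90.00°
∠(j15000 + 1140) = arctan(15000/1140) = 85.65°
∠T(j15000) = 90.00° − 85.65° = 4.35°

|T| = 55.1 dB, ∠T = 4.3°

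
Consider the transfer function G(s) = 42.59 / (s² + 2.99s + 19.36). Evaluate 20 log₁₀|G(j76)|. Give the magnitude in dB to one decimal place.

|(j76)² + 2.99(j76) + 19.36| = |-5756.6 + j227.24| = 5761
|G(j76)| = 42.59 / 5761 = 0.0073927
20 log₁₀(0.0073927) = -42.62 dB

-42.6 dB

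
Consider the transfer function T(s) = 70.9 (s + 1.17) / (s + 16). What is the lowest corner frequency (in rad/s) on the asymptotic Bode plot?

Break frequencies occur at each pole and zero magnitude: 1.17 rad/s, 16 rad/s.
The lowest is 1.17 rad/s.

1.17 rad/s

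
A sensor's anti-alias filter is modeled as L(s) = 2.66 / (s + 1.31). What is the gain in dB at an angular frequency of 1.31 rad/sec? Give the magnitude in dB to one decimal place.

|j1.31 + 1.31| = √(1.31² + 1.31²) = 1.853
|L(j1.31)| = 2.66 / 1.853 = 1.4358
20 log₁₀(1.4358) = 3.14 dB

3.1 dB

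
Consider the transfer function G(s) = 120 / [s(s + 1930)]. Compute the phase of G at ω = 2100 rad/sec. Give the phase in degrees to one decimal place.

∠(j2100 + 1930) = arctan(2100/1930) = 47.42°
∠(j2100) = 90.00°
∠G(j2100) = − (47.42° + 90.00°) = -137.42°

-137.4 deg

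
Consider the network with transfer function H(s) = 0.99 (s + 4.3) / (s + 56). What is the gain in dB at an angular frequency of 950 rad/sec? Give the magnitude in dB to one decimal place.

|j950 + 4.3| = √(950² + 4.3²) = 950
|j950 + 56| = √(950² + 56²) = 951.6
|H(j950)| = 0.99 × 950 / 951.6 = 0.98829
20 log₁₀(0.98829) = -0.10 dB

-0.1 dB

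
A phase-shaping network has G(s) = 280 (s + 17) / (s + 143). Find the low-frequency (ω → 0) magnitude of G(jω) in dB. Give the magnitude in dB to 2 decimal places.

30.45 dB

G(0) = 280 × 17 / 143 = 33.287
20 log₁₀(33.287) = 30.445 dB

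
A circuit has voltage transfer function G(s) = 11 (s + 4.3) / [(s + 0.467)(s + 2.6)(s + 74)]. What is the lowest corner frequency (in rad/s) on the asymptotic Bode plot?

0.467 rad/s

Break frequencies occur at each pole and zero magnitude: 0.467 rad/s, 2.6 rad/s, 4.3 rad/s, 74 rad/s.
The lowest is 0.467 rad/s.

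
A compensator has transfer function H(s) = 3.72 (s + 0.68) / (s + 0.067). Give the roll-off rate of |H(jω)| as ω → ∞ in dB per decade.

0 dB/decade

With 1 zero and 1 pole, the high-frequency asymptotic slope is 20 × (1 − 1) = 0 dB/decade.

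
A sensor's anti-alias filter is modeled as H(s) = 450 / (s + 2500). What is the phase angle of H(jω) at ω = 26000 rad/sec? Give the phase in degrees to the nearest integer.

-85°

∠(j26000 + 2500) = arctan(26000/2500) = 84.51°
∠H(j26000) = −84.51° = -84.51°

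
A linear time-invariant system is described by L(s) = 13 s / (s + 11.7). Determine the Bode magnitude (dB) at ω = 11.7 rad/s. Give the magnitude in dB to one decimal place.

19.3 dB

|j11.7| = 11.7
|j11.7 + 11.7| = √(11.7² + 11.7²) = 16.55
|L(j11.7)| = 13 × 11.7 / 16.55 = 9.1924
20 log₁₀(9.1924) = 19.27 dB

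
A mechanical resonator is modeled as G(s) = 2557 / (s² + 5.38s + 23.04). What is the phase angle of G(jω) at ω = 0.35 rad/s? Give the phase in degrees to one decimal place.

-4.7°

∠[(j0.35)² + 5.38(j0.35) + 23.04] = ∠[22.918 + j1.883] = 4.70°
∠G(j0.35) = −4.70° = -4.70°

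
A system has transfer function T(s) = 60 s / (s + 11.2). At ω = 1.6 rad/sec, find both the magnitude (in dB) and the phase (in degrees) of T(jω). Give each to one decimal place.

|T| = 18.6 dB, ∠T = 81.9°

|j1.6| = 1.6
|j1.6 + 11.2| = √(1.6² + 11.2²) = 11.31
|T(j1.6)| = 60 × 1.6 / 11.31 = 8.4853
20 log₁₀(8.4853) = 18.57 dB
∠(j1.6) = 90.00°
∠(j1.6 + 11.2) = arctan(1.6/11.2) = 8.13°
∠T(j1.6) = 90.00° − 8.13° = 81.87°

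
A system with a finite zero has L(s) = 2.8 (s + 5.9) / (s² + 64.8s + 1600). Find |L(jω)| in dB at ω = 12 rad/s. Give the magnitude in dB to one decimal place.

|j12 + 5.9| = √(12² + 5.9²) = 13.37
|(j12)² + 64.8(j12) + 1600| = |1456 + j777.6| = 1651
|L(j12)| = 2.8 × 13.37 / 1651 = 0.022683
20 log₁₀(0.022683) = -32.89 dB

-32.9 dB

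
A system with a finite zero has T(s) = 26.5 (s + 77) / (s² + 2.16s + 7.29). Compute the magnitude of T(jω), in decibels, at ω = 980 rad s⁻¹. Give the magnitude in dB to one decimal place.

|j980 + 77| = √(980² + 77²) = 983
|(j980)² + 2.16(j980) + 7.29| = |-9.6039e+05 + j2116.8| = 9.604e+05
|T(j980)| = 26.5 × 983 / 9.604e+05 = 0.027124
20 log₁₀(0.027124) = -31.33 dB

-31.3 dB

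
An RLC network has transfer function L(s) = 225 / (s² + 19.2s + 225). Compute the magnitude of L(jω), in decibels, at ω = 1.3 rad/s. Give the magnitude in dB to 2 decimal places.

|(j1.3)² + 19.2(j1.3) + 225| = |223.31 + j24.96| = 224.7
|L(j1.3)| = 225 / 224.7 = 1.0013
20 log₁₀(1.0013) = 0.012 dB

0.01 dB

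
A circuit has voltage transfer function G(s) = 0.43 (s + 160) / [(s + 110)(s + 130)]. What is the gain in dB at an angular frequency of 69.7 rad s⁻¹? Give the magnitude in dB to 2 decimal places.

|j69.7 + 160| = √(69.7² + 160²) = 174.5
|j69.7 + 110| = √(69.7² + 110²) = 130.2
|j69.7 + 130| = √(69.7² + 130²) = 147.5
|G(j69.7)| = 0.43 × 174.5 / (130.2 × 147.5) = 0.0039068
20 log₁₀(0.0039068) = -48.164 dB

-48.16 dB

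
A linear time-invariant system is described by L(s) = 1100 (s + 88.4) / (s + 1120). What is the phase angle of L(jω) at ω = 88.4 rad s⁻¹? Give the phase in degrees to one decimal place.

40.5°

∠(j88.4 + 88.4) = arctan(88.4/88.4) = 45.00°
∠(j88.4 + 1120) = arctan(88.4/1120) = 4.51°
∠L(j88.4) = 45.00° − 4.51° = 40.49°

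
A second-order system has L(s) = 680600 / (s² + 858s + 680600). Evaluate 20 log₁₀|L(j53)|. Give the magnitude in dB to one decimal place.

0.0 dB

|(j53)² + 858(j53) + 680600| = |6.7779e+05 + j45474| = 6.793e+05
|L(j53)| = 680600 / 6.793e+05 = 1.0019
20 log₁₀(1.0019) = 0.02 dB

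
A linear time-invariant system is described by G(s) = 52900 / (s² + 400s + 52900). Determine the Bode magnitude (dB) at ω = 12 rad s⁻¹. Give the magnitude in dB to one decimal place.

|(j12)² + 400(j12) + 52900| = |52756 + j4800| = 5.297e+04
|G(j12)| = 52900 / 5.297e+04 = 0.9986
20 log₁₀(0.9986) = -0.01 dB

-0.0 dB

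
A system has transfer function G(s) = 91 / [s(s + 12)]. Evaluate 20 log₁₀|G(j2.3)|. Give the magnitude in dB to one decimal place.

|j2.3 + 12| = √(2.3² + 12²) = 12.22
|j2.3| = 2.3
|G(j2.3)| = 91 / (12.22 × 2.3) = 3.2382
20 log₁₀(3.2382) = 10.21 dB

10.2 dB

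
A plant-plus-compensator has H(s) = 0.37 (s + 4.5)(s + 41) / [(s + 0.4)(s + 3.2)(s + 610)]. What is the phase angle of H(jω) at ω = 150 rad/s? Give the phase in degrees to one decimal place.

∠(j150 + 4.5) = arctan(150/4.5) = 88.28°
∠(j150 + 41) = arctan(150/41) = 74.71°
∠(j150 + 0.4) = arctan(150/0.4) = 89.85°
∠(j150 + 3.2) = arctan(150/3.2) = 88.78°
∠(j150 + 610) = arctan(150/610) = 13.82°
∠H(j150) = 88.28° + 74.71° − (89.85° + 88.78° + 13.82°) = -29.45°

-29.4°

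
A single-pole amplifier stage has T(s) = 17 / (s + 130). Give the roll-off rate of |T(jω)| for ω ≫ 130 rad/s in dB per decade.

With 0 zeros and 1 pole, the high-frequency asymptotic slope is 20 × (0 − 1) = -20 dB/decade.

-20 dB/decade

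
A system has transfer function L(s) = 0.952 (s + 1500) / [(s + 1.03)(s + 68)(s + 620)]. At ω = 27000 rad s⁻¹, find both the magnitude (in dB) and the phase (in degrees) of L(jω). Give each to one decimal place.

|L| = -177.7 dB, ∠L = -181.7°

|j27000 + 1500| = √(27000² + 1500²) = 2.704e+04
|j27000 + 1.03| = √(27000² + 1.03²) = 2.7e+04
|j27000 + 68| = √(27000² + 68²) = 2.7e+04
|j27000 + 620| = √(27000² + 620²) = 2.701e+04
|L(j27000)| = 0.952 × 2.704e+04 / (2.7e+04 × 2.7e+04 × 2.701e+04) = 1.3076e-09
20 log₁₀(1.3076e-09) = -177.67 dB
∠(j27000 + 1500) = arctan(27000/1500) = 86.82°
∠(j27000 + 1.03) = arctan(27000/1.03) = 90.00°
∠(j27000 + 68) = arctan(27000/68) = 89.86°
∠(j27000 + 620) = arctan(27000/620) = 88.68°
∠L(j27000) = 86.82° − (90.00° + 89.86° + 88.68°) = -181.72°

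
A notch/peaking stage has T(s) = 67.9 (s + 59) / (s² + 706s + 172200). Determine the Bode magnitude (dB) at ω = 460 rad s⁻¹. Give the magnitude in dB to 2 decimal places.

|j460 + 59| = √(460² + 59²) = 463.8
|(j460)² + 706(j460) + 172200| = |-39400 + j3.2476e+05| = 3.271e+05
|T(j460)| = 67.9 × 463.8 / 3.271e+05 = 0.096258
20 log₁₀(0.096258) = -20.331 dB

-20.33 dB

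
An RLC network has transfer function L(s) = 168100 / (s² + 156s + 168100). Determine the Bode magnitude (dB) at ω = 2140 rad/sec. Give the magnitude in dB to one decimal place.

-28.4 dB

|(j2140)² + 156(j2140) + 168100| = |-4.4115e+06 + j3.3384e+05| = 4.424e+06
|L(j2140)| = 168100 / 4.424e+06 = 0.037996
20 log₁₀(0.037996) = -28.41 dB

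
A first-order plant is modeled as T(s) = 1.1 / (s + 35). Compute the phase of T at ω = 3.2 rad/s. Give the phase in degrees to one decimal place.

-5.2°

∠(j3.2 + 35) = arctan(3.2/35) = 5.22°
∠T(j3.2) = −5.22° = -5.22°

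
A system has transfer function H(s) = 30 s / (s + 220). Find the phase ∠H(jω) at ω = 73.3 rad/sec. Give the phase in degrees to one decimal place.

71.6°

∠(j73.3) = 90.00°
∠(j73.3 + 220) = arctan(73.3/220) = 18.43°
∠H(j73.3) = 90.00° − 18.43° = 71.57°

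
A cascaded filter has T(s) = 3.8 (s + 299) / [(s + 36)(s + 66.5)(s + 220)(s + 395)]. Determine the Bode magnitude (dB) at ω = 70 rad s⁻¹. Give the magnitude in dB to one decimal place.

|j70 + 299| = √(70² + 299²) = 307.1
|j70 + 36| = √(70² + 36²) = 78.71
|j70 + 66.5| = √(70² + 66.5²) = 96.55
|j70 + 220| = √(70² + 220²) = 230.9
|j70 + 395| = √(70² + 395²) = 401.2
|T(j70)| = 3.8 × 307.1 / (78.71 × 96.55 × 230.9 × 401.2) = 1.6579e-06
20 log₁₀(1.6579e-06) = -115.61 dB

-115.6 dB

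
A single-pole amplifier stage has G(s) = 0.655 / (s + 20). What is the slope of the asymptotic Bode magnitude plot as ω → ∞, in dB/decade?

-20 dB/decade

With 0 zeros and 1 pole, the high-frequency asymptotic slope is 20 × (0 − 1) = -20 dB/decade.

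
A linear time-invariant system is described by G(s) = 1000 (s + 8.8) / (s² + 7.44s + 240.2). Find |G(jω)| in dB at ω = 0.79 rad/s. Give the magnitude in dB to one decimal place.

31.3 dB

|j0.79 + 8.8| = √(0.79² + 8.8²) = 8.835
|(j0.79)² + 7.44(j0.79) + 240.2| = |239.58 + j5.8776| = 239.6
|G(j0.79)| = 1000 × 8.835 / 239.6 = 36.868
20 log₁₀(36.868) = 31.33 dB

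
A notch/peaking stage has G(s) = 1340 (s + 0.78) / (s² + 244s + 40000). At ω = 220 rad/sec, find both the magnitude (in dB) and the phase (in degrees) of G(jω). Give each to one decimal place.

|G| = 14.7 dB, ∠G = -9.1°

|j220 + 0.78| = √(220² + 0.78²) = 220
|(j220)² + 244(j220) + 40000| = |-8400 + j53680| = 5.433e+04
|G(j220)| = 1340 × 220 / 5.433e+04 = 5.4258
20 log₁₀(5.4258) = 14.69 dB
∠(j220 + 0.78) = arctan(220/0.78) = 89.80°
∠[(j220)² + 244(j220) + 40000] = ∠[-8400 + j53680] = 98.89°
∠G(j220) = 89.80° − 98.89° = -9.10°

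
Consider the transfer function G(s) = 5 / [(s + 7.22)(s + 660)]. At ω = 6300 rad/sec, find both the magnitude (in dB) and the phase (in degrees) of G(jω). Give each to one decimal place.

|G| = -138.0 dB, ∠G = -174.0 deg

|j6300 + 7.22| = √(6300² + 7.22²) = 6300
|j6300 + 660| = √(6300² + 660²) = 6334
|G(j6300)| = 5 / (6300 × 6334) = 1.2529e-07
20 log₁₀(1.2529e-07) = -138.04 dB
∠(j6300 + 7.22) = arctan(6300/7.22) = 89.93°
∠(j6300 + 660) = arctan(6300/660) = 84.02°
∠G(j6300) = − (89.93° + 84.02°) = -173.95°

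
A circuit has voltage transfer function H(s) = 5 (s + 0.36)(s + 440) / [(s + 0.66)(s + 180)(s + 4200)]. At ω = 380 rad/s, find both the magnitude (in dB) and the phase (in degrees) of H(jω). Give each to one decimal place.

|j380 + 0.36| = √(380² + 0.36²) = 380
|j380 + 440| = √(380² + 440²) = 581.4
|j380 + 0.66| = √(380² + 0.66²) = 380
|j380 + 180| = √(380² + 180²) = 420.5
|j380 + 4200| = √(380² + 4200²) = 4217
|H(j380)| = 5 × 380 × 581.4 / (380 × 420.5 × 4217) = 0.0016393
20 log₁₀(0.0016393) = -55.71 dB
∠(j380 + 0.36) = arctan(380/0.36) = 89.95°
∠(j380 + 440) = arctan(380/440) = 40.82°
∠(j380 + 0.66) = arctan(380/0.66) = 89.90°
∠(j380 + 180) = arctan(380/180) = 64.65°
∠(j380 + 4200) = arctan(380/4200) = 5.17°
∠H(j380) = 89.95° + 40.82° − (89.90° + 64.65° + 5.17°) = -28.96°

|H| = -55.7 dB, ∠H = -29.0°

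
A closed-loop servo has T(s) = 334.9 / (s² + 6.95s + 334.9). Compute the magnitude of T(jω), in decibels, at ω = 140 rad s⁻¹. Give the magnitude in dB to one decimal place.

-35.2 dB

|(j140)² + 6.95(j140) + 334.9| = |-19265 + j973| = 1.929e+04
|T(j140)| = 334.9 / 1.929e+04 = 0.017362
20 log₁₀(0.017362) = -35.21 dB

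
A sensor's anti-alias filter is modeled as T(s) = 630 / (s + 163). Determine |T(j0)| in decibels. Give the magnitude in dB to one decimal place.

11.7 dB

T(0) = 630 / 163 = 3.865
20 log₁₀(3.865) = 11.74 dB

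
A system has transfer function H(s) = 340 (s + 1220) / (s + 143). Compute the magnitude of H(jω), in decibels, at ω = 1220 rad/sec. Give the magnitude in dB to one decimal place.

53.6 dB

|j1220 + 1220| = √(1220² + 1220²) = 1725
|j1220 + 143| = √(1220² + 143²) = 1228
|H(j1220)| = 340 × 1725 / 1228 = 477.56
20 log₁₀(477.56) = 53.58 dB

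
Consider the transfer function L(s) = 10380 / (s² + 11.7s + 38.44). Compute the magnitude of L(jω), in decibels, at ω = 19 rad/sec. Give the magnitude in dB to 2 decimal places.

28.46 dB

|(j19)² + 11.7(j19) + 38.44| = |-322.56 + j222.3| = 391.7
|L(j19)| = 10380 / 391.7 = 26.497
20 log₁₀(26.497) = 28.464 dB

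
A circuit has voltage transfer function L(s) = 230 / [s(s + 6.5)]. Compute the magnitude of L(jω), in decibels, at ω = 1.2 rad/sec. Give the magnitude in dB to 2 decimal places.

|j1.2 + 6.5| = √(1.2² + 6.5²) = 6.61
|j1.2| = 1.2
|L(j1.2)| = 230 / (6.61 × 1.2) = 28.997
20 log₁₀(28.997) = 29.247 dB

29.25 dB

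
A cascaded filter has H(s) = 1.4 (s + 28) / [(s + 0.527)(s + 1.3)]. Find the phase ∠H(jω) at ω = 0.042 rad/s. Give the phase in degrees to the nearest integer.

∠(j0.042 + 28) = arctan(0.042/28) = 0.09°
∠(j0.042 + 0.527) = arctan(0.042/0.527) = 4.56°
∠(j0.042 + 1.3) = arctan(0.042/1.3) = 1.85°
∠H(j0.042) = 0.09° − (4.56° + 1.85°) = -6.32°

-6 deg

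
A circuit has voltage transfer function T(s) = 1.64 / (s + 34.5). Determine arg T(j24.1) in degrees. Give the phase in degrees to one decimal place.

∠(j24.1 + 34.5) = arctan(24.1/34.5) = 34.94°
∠T(j24.1) = −34.94° = -34.94°

-34.9°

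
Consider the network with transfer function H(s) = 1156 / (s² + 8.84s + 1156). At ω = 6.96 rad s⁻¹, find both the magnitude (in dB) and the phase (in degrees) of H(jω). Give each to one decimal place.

|(j6.96)² + 8.84(j6.96) + 1156| = |1107.6 + j61.526| = 1109
|H(j6.96)| = 1156 / 1109 = 1.0421
20 log₁₀(1.0421) = 0.36 dB
∠[(j6.96)² + 8.84(j6.96) + 1156] = ∠[1107.6 + j61.526] = 3.18°
∠H(j6.96) = −3.18° = -3.18°

|H| = 0.4 dB, ∠H = -3.2°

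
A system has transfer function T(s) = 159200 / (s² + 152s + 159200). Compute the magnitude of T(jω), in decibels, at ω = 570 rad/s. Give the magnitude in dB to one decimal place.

|(j570)² + 152(j570) + 159200| = |-1.657e+05 + j86640| = 1.87e+05
|T(j570)| = 159200 / 1.87e+05 = 0.85141
20 log₁₀(0.85141) = -1.40 dB

-1.4 dB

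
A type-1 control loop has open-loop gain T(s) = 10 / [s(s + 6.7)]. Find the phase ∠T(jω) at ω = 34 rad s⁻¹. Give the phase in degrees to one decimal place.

∠(j34 + 6.7) = arctan(34/6.7) = 78.85°
∠(j34) = 90.00°
∠T(j34) = − (78.85° + 90.00°) = -168.85°

-168.9°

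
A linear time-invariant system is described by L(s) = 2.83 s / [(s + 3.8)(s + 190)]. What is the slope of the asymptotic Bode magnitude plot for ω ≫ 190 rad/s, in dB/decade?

-20 dB/decade

With 1 zero and 2 poles, the high-frequency asymptotic slope is 20 × (1 − 2) = -20 dB/decade.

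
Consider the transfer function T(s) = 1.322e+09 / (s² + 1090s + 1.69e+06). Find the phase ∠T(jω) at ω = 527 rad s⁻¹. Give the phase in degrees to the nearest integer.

-22°

∠[(j527)² + 1090(j527) + 1.69e+06] = ∠[1.4123e+06 + j5.7443e+05] = 22.13°
∠T(j527) = −22.13° = -22.13°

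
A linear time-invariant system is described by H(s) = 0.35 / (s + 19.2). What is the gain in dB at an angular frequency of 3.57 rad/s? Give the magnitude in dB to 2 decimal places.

-34.93 dB

|j3.57 + 19.2| = √(3.57² + 19.2²) = 19.53
|H(j3.57)| = 0.35 / 19.53 = 0.017922
20 log₁₀(0.017922) = -34.932 dB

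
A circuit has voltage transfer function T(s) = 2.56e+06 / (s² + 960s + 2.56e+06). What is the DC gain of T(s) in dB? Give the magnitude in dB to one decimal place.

0.0 dB

T(0) = 2.56e+06 / 2.56e+06 = 1
20 log₁₀(1) = 0.00 dB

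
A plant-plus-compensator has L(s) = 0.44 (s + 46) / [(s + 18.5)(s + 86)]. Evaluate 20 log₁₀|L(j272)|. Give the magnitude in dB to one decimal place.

-56.1 dB

|j272 + 46| = √(272² + 46²) = 275.9
|j272 + 18.5| = √(272² + 18.5²) = 272.6
|j272 + 86| = √(272² + 86²) = 285.3
|L(j272)| = 0.44 × 275.9 / (272.6 × 285.3) = 0.0015607
20 log₁₀(0.0015607) = -56.13 dB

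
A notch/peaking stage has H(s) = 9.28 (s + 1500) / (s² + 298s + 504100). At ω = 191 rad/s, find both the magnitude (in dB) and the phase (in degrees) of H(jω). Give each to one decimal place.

|j191 + 1500| = √(191² + 1500²) = 1512
|(j191)² + 298(j191) + 504100| = |4.6762e+05 + j56918| = 4.711e+05
|H(j191)| = 9.28 × 1512 / 4.711e+05 = 0.029788
20 log₁₀(0.029788) = -30.52 dB
∠(j191 + 1500) = arctan(191/1500) = 7.26°
∠[(j191)² + 298(j191) + 504100] = ∠[4.6762e+05 + j56918] = 6.94°
∠H(j191) = 7.26° − 6.94° = 0.32°

|H| = -30.5 dB, ∠H = 0.3°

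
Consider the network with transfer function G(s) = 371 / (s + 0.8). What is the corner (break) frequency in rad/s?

0.8 rad/s

The single real pole at s = −0.8 gives a corner at ω = 0.8 rad/s.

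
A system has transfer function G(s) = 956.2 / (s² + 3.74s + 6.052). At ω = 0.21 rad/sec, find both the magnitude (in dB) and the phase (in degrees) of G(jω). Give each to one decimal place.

|G| = 44.0 dB, ∠G = -7.4°

|(j0.21)² + 3.74(j0.21) + 6.052| = |6.0079 + j0.7854| = 6.059
|G(j0.21)| = 956.2 / 6.059 = 157.81
20 log₁₀(157.81) = 43.96 dB
∠[(j0.21)² + 3.74(j0.21) + 6.052] = ∠[6.0079 + j0.7854] = 7.45°
∠G(j0.21) = −7.45° = -7.45°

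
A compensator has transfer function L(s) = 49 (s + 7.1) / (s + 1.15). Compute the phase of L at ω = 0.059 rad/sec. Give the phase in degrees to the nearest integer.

-2°

∠(j0.059 + 7.1) = arctan(0.059/7.1) = 0.48°
∠(j0.059 + 1.15) = arctan(0.059/1.15) = 2.94°
∠L(j0.059) = 0.48° − 2.94° = -2.46°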